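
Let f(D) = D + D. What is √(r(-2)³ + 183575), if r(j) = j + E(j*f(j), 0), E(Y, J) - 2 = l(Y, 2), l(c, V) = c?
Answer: √184087 ≈ 429.05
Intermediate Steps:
f(D) = 2*D
E(Y, J) = 2 + Y
r(j) = 2 + j + 2*j² (r(j) = j + (2 + j*(2*j)) = j + (2 + 2*j²) = 2 + j + 2*j²)
√(r(-2)³ + 183575) = √((2 - 2 + 2*(-2)²)³ + 183575) = √((2 - 2 + 2*4)³ + 183575) = √((2 - 2 + 8)³ + 183575) = √(8³ + 183575) = √(512 + 183575) = √184087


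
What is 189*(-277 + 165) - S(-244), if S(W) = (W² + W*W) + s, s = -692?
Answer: -139548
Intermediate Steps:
S(W) = -692 + 2*W² (S(W) = (W² + W*W) - 692 = (W² + W²) - 692 = 2*W² - 692 = -692 + 2*W²)
189*(-277 + 165) - S(-244) = 189*(-277 + 165) - (-692 + 2*(-244)²) = 189*(-112) - (-692 + 2*59536) = -21168 - (-692 + 119072) = -21168 - 1*118380 = -21168 - 118380 = -139548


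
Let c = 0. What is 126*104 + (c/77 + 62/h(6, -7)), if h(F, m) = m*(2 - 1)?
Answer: 91666/7 ≈ 13095.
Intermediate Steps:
h(F, m) = m (h(F, m) = m*1 = m)
126*104 + (c/77 + 62/h(6, -7)) = 126*104 + (0/77 + 62/(-7)) = 13104 + (0*(1/77) + 62*(-⅐)) = 13104 + (0 - 62/7) = 13104 - 62/7 = 91666/7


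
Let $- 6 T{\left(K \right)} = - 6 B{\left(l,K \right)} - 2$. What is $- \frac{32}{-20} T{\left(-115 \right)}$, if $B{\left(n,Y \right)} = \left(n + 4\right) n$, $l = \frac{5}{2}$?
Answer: $\frac{398}{15} \approx 26.533$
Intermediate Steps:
$l = \frac{5}{2}$ ($l = 5 \cdot \frac{1}{2} = \frac{5}{2} \approx 2.5$)
$B{\left(n,Y \right)} = n \left(4 + n\right)$ ($B{\left(n,Y \right)} = \left(4 + n\right) n = n \left(4 + n\right)$)
$T{\left(K \right)} = \frac{199}{12}$ ($T{\left(K \right)} = - \frac{- 6 \frac{5 \left(4 + \frac{5}{2}\right)}{2} - 2}{6} = - \frac{- 6 \cdot \frac{5}{2} \cdot \frac{13}{2} - 2}{6} = - \frac{\left(-6\right) \frac{65}{4} - 2}{6} = - \frac{- \frac{195}{2} - 2}{6} = \left(- \frac{1}{6}\right) \left(- \frac{199}{2}\right) = \frac{199}{12}$)
$- \frac{32}{-20} T{\left(-115 \right)} = - \frac{32}{-20} \cdot \frac{199}{12} = \left(-32\right) \left(- \frac{1}{20}\right) \frac{199}{12} = \frac{8}{5} \cdot \frac{199}{12} = \frac{398}{15}$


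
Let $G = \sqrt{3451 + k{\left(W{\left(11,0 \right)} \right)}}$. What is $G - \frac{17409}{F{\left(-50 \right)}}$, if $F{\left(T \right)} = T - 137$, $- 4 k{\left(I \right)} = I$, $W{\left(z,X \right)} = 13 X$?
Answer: $\frac{17409}{187} + \sqrt{3451} \approx 151.84$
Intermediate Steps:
$k{\left(I \right)} = - \frac{I}{4}$
$F{\left(T \right)} = -137 + T$
$G = \sqrt{3451}$ ($G = \sqrt{3451 - \frac{13 \cdot 0}{4}} = \sqrt{3451 - 0} = \sqrt{3451 + 0} = \sqrt{3451} \approx 58.745$)
$G - \frac{17409}{F{\left(-50 \right)}} = \sqrt{3451} - \frac{17409}{-137 - 50} = \sqrt{3451} - \frac{17409}{-187} = \sqrt{3451} - - \frac{17409}{187} = \sqrt{3451} + \frac{17409}{187} = \frac{17409}{187} + \sqrt{3451}$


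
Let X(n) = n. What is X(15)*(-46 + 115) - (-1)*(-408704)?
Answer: -407669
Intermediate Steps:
X(15)*(-46 + 115) - (-1)*(-408704) = 15*(-46 + 115) - (-1)*(-408704) = 15*69 - 1*408704 = 1035 - 408704 = -407669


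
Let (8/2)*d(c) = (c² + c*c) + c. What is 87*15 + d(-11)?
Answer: 5451/4 ≈ 1362.8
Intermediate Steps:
d(c) = c²/2 + c/4 (d(c) = ((c² + c*c) + c)/4 = ((c² + c²) + c)/4 = (2*c² + c)/4 = (c + 2*c²)/4 = c²/2 + c/4)
87*15 + d(-11) = 87*15 + (¼)*(-11)*(1 + 2*(-11)) = 1305 + (¼)*(-11)*(1 - 22) = 1305 + (¼)*(-11)*(-21) = 1305 + 231/4 = 5451/4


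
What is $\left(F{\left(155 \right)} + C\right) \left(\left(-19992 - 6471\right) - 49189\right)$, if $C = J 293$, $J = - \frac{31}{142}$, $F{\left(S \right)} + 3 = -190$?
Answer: $\frac{1380232914}{71} \approx 1.944 \cdot 10^{7}$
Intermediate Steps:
$F{\left(S \right)} = -193$ ($F{\left(S \right)} = -3 - 190 = -193$)
$J = - \frac{31}{142}$ ($J = \left(-31\right) \frac{1}{142} = - \frac{31}{142} \approx -0.21831$)
$C = - \frac{9083}{142}$ ($C = \left(- \frac{31}{142}\right) 293 = - \frac{9083}{142} \approx -63.965$)
$\left(F{\left(155 \right)} + C\right) \left(\left(-19992 - 6471\right) - 49189\right) = \left(-193 - \frac{9083}{142}\right) \left(\left(-19992 - 6471\right) - 49189\right) = - \frac{36489 \left(\left(-19992 - 6471\right) - 49189\right)}{142} = - \frac{36489 \left(-26463 - 49189\right)}{142} = \left(- \frac{36489}{142}\right) \left(-75652\right) = \frac{1380232914}{71}$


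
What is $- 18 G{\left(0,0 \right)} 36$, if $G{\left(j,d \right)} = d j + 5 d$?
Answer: $0$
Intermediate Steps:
$G{\left(j,d \right)} = 5 d + d j$
$- 18 G{\left(0,0 \right)} 36 = - 18 \cdot 0 \left(5 + 0\right) 36 = - 18 \cdot 0 \cdot 5 \cdot 36 = \left(-18\right) 0 \cdot 36 = 0 \cdot 36 = 0$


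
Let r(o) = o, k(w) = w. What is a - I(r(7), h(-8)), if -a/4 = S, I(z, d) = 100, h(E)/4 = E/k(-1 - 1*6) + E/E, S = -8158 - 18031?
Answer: 104656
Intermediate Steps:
S = -26189
h(E) = 4 - 4*E/7 (h(E) = 4*(E/(-1 - 1*6) + E/E) = 4*(E/(-1 - 6) + 1) = 4*(E/(-7) + 1) = 4*(E*(-⅐) + 1) = 4*(-E/7 + 1) = 4*(1 - E/7) = 4 - 4*E/7)
a = 104756 (a = -4*(-26189) = 104756)
a - I(r(7), h(-8)) = 104756 - 1*100 = 104756 - 100 = 104656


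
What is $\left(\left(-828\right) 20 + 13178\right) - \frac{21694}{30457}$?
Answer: $- \frac{103027268}{30457} \approx -3382.7$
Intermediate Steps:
$\left(\left(-828\right) 20 + 13178\right) - \frac{21694}{30457} = \left(-16560 + 13178\right) - \frac{21694}{30457} = -3382 - \frac{21694}{30457} = - \frac{103027268}{30457}$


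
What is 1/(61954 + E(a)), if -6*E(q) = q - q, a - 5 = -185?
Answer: 1/61954 ≈ 1.6141e-5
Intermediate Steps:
a = -180 (a = 5 - 185 = -180)
E(q) = 0 (E(q) = -(q - q)/6 = -⅙*0 = 0)
1/(61954 + E(a)) = 1/(61954 + 0) = 1/61954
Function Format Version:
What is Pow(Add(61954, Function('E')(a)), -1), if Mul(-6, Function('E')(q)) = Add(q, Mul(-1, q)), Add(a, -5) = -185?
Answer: Rational(1, 61954) ≈ 1.6141e-5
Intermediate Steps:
a = -180 (a = Add(5, -185) = -180)
Function('E')(q) = 0 (Function('E')(q) = Mul(Rational(-1, 6), Add(q, Mul(-1, q))) = Mul(Rational(-1, 6), 0) = 0)
Pow(Add(61954, Function('E')(a)), -1) = Pow(Add(61954, 0), -1) = Pow(61954, -1) = Rational(1, 61954)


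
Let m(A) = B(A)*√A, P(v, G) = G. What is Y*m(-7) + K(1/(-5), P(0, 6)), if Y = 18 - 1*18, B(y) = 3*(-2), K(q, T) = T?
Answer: 6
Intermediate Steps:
B(y) = -6
Y = 0 (Y = 18 - 18 = 0)
m(A) = -6*√A
Y*m(-7) + K(1/(-5), P(0, 6)) = 0*(-6*I*√7) + 6 = 0 + 6 = 6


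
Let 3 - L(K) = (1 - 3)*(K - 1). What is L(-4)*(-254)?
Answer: 1778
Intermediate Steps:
L(K) = 1 + 2*K (L(K) = 3 - (1 - 3)*(K - 1) = 3 - (-2)*(-1 + K) = 3 - (2 - 2*K) = 3 + (-2 + 2*K) = 1 + 2*K)
L(-4)*(-254) = (1 + 2*(-4))*(-254) = (1 - 8)*(-254) = -7*(-254) = 1778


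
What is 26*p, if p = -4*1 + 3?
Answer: -26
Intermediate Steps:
p = -1 (p = -4 + 3 = -1)
26*p = 26*(-1) = -26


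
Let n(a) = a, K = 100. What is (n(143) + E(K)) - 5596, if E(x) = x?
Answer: -5353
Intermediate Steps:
(n(143) + E(K)) - 5596 = (143 + 100) - 5596 = 243 - 5596 = -5353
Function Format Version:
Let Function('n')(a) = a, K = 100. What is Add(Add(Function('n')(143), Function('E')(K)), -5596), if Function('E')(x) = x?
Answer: -5353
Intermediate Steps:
Add(Add(Function('n')(143), Function('E')(K)), -5596) = Add(Add(143, 100), -5596) = Add(243, -5596) = -5353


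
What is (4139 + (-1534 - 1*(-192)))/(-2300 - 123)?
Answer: -2797/2423 ≈ -1.1544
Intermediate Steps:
(4139 + (-1534 - 1*(-192)))/(-2300 - 123) = (4139 + (-1534 + 192))/(-2423) = (4139 - 1342)*(-1/2423) = 2797*(-1/2423) = -2797/2423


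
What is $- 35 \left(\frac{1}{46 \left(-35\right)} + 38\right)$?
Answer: $- \frac{61179}{46} \approx -1330.0$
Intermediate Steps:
$- 35 \left(\frac{1}{46 \left(-35\right)} + 38\right) = - 35 \left(\frac{1}{46} \left(- \frac{1}{35}\right) + 38\right) = - 35 \left(- \frac{1}{1610} + 38\right) = \left(-35\right) \frac{61179}{1610} = - \frac{61179}{46}$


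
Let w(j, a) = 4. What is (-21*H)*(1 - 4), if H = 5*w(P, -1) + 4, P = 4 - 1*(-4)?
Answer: 1512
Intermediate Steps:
P = 8 (P = 4 + 4 = 8)
H = 24 (H = 5*4 + 4 = 20 + 4 = 24)
(-21*H)*(1 - 4) = (-21*24)*(1 - 4) = -504*(-3) = 1512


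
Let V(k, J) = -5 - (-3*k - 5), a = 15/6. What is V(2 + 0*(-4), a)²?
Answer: 36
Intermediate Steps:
a = 5/2 (a = 15*(⅙) = 5/2 ≈ 2.5000)
V(k, J) = 3*k (V(k, J) = -5 - (-5 - 3*k) = -5 + (5 + 3*k) = 3*k)
V(2 + 0*(-4), a)² = (3*(2 + 0*(-4)))² = (3*(2 + 0))² = (3*2)² = 6² = 36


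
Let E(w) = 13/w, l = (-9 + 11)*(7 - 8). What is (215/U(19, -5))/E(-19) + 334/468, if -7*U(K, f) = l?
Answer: -128594/117 ≈ -1099.1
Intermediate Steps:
l = -2 (l = 2*(-1) = -2)
U(K, f) = 2/7 (U(K, f) = -⅐*(-2) = 2/7)
(215/U(19, -5))/E(-19) + 334/468 = (215/(2/7))/((13/(-19))) + 334/468 = (215*(7/2))/((13*(-1/19))) + 334*(1/468) = 1505/(2*(-13/19)) + 167/234 = (1505/2)*(-19/13) + 167/234 = -28595/26 + 167/234 = -128594/117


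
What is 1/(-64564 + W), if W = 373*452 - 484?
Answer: 1/103548 ≈ 9.6573e-6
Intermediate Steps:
W = 168112 (W = 168596 - 484 = 168112)
1/(-64564 + W) = 1/(-64564 + 168112) = 1/103548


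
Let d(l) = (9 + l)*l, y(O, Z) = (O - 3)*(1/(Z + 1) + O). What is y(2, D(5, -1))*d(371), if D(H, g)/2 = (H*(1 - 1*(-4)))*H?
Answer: -70912940/251 ≈ -2.8252e+5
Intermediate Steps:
D(H, g) = 10*H**2 (D(H, g) = 2*((H*(1 - 1*(-4)))*H) = 2*((H*(1 + 4))*H) = 2*((H*5)*H) = 2*((5*H)*H) = 2*(5*H**2) = 10*H**2)
y(O, Z) = (-3 + O)*(O + 1/(1 + Z)) (y(O, Z) = (-3 + O)*(1/(1 + Z) + O) = (-3 + O)*(O + 1/(1 + Z)))
d(l) = l*(9 + l)
y(2, D(5, -1))*d(371) = ((-3 + 2**2 - 2*2 + (10*5**2)*2**2 - 3*2*10*5**2)/(1 + 10*5**2))*(371*(9 + 371)) = ((-3 + 4 - 4 + (10*25)*4 - 3*2*10*25)/(1 + 10*25))*(371*380) = ((-3 + 4 - 4 + 250*4 - 3*2*250)/(1 + 250))*140980 = ((-3 + 4 - 4 + 1000 - 1500)/251)*140980 = ((1/251)*(-503))*140980 = -503/251*140980 = -70912940/251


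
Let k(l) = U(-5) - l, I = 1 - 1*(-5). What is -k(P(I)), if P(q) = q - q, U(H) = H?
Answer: 5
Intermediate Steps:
I = 6 (I = 1 + 5 = 6)
P(q) = 0
k(l) = -5 - l
-k(P(I)) = -(-5 - 1*0) = -(-5 + 0) = -1*(-5) = 5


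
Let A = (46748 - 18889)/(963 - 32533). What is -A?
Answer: 27859/31570 ≈ 0.88245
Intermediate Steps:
A = -27859/31570 (A = 27859/(-31570) = 27859*(-1/31570) = -27859/31570 ≈ -0.88245)
-A = -1*(-27859/31570) = 27859/31570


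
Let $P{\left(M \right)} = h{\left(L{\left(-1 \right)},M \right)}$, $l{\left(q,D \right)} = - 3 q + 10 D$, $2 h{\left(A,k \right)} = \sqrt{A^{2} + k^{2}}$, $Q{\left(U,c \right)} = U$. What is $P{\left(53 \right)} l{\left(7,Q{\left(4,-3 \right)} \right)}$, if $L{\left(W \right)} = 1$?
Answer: $\frac{19 \sqrt{2810}}{2} \approx 503.59$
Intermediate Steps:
$h{\left(A,k \right)} = \frac{\sqrt{A^{2} + k^{2}}}{2}$
$P{\left(M \right)} = \frac{\sqrt{1 + M^{2}}}{2}$ ($P{\left(M \right)} = \frac{\sqrt{1^{2} + M^{2}}}{2} = \frac{\sqrt{1 + M^{2}}}{2}$)
$P{\left(53 \right)} l{\left(7,Q{\left(4,-3 \right)} \right)} = \frac{\sqrt{1 + 53^{2}}}{2} \left(\left(-3\right) 7 + 10 \cdot 4\right) = \frac{\sqrt{1 + 2809}}{2} \left(-21 + 40\right) = \frac{\sqrt{2810}}{2} \cdot 19 = \frac{19 \sqrt{2810}}{2}$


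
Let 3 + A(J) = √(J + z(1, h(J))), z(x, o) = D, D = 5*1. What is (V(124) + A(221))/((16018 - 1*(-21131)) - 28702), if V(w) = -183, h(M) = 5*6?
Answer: -186/8447 + √226/8447 ≈ -0.020240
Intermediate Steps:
D = 5
h(M) = 30
z(x, o) = 5
A(J) = -3 + √(5 + J) (A(J) = -3 + √(J + 5) = -3 + √(5 + J))
(V(124) + A(221))/((16018 - 1*(-21131)) - 28702) = (-183 + (-3 + √(5 + 221)))/((16018 - 1*(-21131)) - 28702) = (-183 + (-3 + √226))/((16018 + 21131) - 28702) = (-186 + √226)/(37149 - 28702) = (-186 + √226)/8447 = (-186 + √226)*(1/8447) = -186/8447 + √226/8447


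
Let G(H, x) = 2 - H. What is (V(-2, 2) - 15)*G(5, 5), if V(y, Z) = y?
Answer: 51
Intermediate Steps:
(V(-2, 2) - 15)*G(5, 5) = (-2 - 15)*(2 - 1*5) = -17*(2 - 5) = -17*(-3) = 51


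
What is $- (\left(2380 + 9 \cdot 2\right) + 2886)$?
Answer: $-5284$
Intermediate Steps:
$- (\left(2380 + 9 \cdot 2\right) + 2886) = - (\left(2380 + 18\right) + 2886) = - (2398 + 2886) = \left(-1\right) 5284 = -5284$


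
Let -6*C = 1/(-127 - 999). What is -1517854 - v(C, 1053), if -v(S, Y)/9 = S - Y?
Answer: -3439549409/2252 ≈ -1.5273e+6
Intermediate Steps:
C = 1/6756 (C = -1/(6*(-127 - 999)) = -⅙/(-1126) = -⅙*(-1/1126) = 1/6756 ≈ 0.00014802)
v(S, Y) = -9*S + 9*Y (v(S, Y) = -9*(S - Y) = -9*S + 9*Y)
-1517854 - v(C, 1053) = -1517854 - (-9*1/6756 + 9*1053) = -1517854 - (-3/2252 + 9477) = -1517854 - 1*21342201/2252 = -1517854 - 21342201/2252 = -3439549409/2252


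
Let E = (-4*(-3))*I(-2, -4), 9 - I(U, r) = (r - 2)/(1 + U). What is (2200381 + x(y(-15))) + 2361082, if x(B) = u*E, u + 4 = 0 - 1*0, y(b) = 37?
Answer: 4561319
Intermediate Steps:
I(U, r) = 9 - (-2 + r)/(1 + U) (I(U, r) = 9 - (r - 2)/(1 + U) = 9 - (-2 + r)/(1 + U))
u = -4 (u = -4 + (0 - 1*0) = -4 + (0 + 0) = -4 + 0 = -4)
E = 36 (E = (-4*(-3))*((11 - 1*(-4) + 9*(-2))/(1 - 2)) = 12*((11 + 4 - 18)/(-1)) = 12*(-1*(-3)) = 12*3 = 36)
x(B) = -144 (x(B) = -4*36 = -144)
(2200381 + x(y(-15))) + 2361082 = (2200381 - 144) + 2361082 = 2200237 + 2361082 = 4561319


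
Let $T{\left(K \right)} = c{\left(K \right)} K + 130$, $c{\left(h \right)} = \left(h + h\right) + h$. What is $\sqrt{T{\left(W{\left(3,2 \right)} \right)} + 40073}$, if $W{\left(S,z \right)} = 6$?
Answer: $3 \sqrt{4479} \approx 200.78$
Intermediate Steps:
$c{\left(h \right)} = 3 h$ ($c{\left(h \right)} = 2 h + h = 3 h$)
$T{\left(K \right)} = 130 + 3 K^{2}$ ($T{\left(K \right)} = 3 K K + 130 = 3 K^{2} + 130 = 130 + 3 K^{2}$)
$\sqrt{T{\left(W{\left(3,2 \right)} \right)} + 40073} = \sqrt{\left(130 + 3 \cdot 6^{2}\right) + 40073} = \sqrt{\left(130 + 3 \cdot 36\right) + 40073} = \sqrt{\left(130 + 108\right) + 40073} = \sqrt{238 + 40073} = \sqrt{40311} = 3 \sqrt{4479}$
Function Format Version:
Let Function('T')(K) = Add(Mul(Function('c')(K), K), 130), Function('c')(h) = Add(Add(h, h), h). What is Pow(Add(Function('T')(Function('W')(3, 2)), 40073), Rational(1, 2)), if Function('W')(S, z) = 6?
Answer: Mul(3, Pow(4479, Rational(1, 2))) ≈ 200.78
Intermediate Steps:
Function('c')(h) = Mul(3, h) (Function('c')(h) = Add(Mul(2, h), h) = Mul(3, h))
Function('T')(K) = Add(130, Mul(3, Pow(K, 2))) (Function('T')(K) = Add(Mul(Mul(3, K), K), 130) = Add(Mul(3, Pow(K, 2)), 130) = Add(130, Mul(3, Pow(K, 2))))
Pow(Add(Function('T')(Function('W')(3, 2)), 40073), Rational(1, 2)) = Pow(Add(Add(130, Mul(3, Pow(6, 2))), 40073), Rational(1, 2)) = Pow(Add(Add(130, Mul(3, 36)), 40073), Rational(1, 2)) = Pow(Add(Add(130, 108), 40073), Rational(1, 2)) = Pow(Add(238, 40073), Rational(1, 2)) = Pow(40311, Rational(1, 2)) = Mul(3, Pow(4479, Rational(1, 2)))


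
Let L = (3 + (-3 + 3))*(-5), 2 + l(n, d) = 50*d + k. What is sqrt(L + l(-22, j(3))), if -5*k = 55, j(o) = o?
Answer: sqrt(122) ≈ 11.045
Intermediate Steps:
k = -11 (k = -1/5*55 = -11)
l(n, d) = -13 + 50*d (l(n, d) = -2 + (50*d - 11) = -2 + (-11 + 50*d) = -13 + 50*d)
L = -15 (L = (3 + 0)*(-5) = 3*(-5) = -15)
sqrt(L + l(-22, j(3))) = sqrt(-15 + (-13 + 50*3)) = sqrt(-15 + (-13 + 150)) = sqrt(-15 + 137) = sqrt(122)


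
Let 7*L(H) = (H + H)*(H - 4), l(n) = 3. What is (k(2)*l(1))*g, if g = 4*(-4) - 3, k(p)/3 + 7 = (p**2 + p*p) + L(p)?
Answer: 171/7 ≈ 24.429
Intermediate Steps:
L(H) = 2*H*(-4 + H)/7 (L(H) = ((H + H)*(H - 4))/7 = ((2*H)*(-4 + H))/7 = (2*H*(-4 + H))/7 = 2*H*(-4 + H)/7)
k(p) = -21 + 6*p**2 + 6*p*(-4 + p)/7 (k(p) = -21 + 3*((p**2 + p*p) + 2*p*(-4 + p)/7) = -21 + 3*((p**2 + p**2) + 2*p*(-4 + p)/7) = -21 + 3*(2*p**2 + 2*p*(-4 + p)/7) = -21 + (6*p**2 + 6*p*(-4 + p)/7) = -21 + 6*p**2 + 6*p*(-4 + p)/7)
g = -19 (g = -16 - 3 = -19)
(k(2)*l(1))*g = ((-21 - 24/7*2 + (48/7)*2**2)*3)*(-19) = ((-21 - 48/7 + (48/7)*4)*3)*(-19) = ((-21 - 48/7 + 192/7)*3)*(-19) = -3/7*3*(-19) = -9/7*(-19) = 171/7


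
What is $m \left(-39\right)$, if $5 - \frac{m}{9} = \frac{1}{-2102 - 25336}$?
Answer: $- \frac{16051347}{9146} \approx -1755.0$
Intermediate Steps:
$m = \frac{411573}{9146}$ ($m = 45 - \frac{9}{-2102 - 25336} = 45 - \frac{9}{-27438} = 45 - - \frac{3}{9146} = 45 + \frac{3}{9146} = \frac{411573}{9146} \approx 45.0$)
$m \left(-39\right) = \frac{411573}{9146} \left(-39\right) = - \frac{16051347}{9146}$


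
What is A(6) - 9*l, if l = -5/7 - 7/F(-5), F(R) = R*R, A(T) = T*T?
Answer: 7866/175 ≈ 44.949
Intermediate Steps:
A(T) = T²
F(R) = R²
l = -174/175 (l = -5/7 - 7/((-5)²) = -5*⅐ - 7/25 = -5/7 - 7*1/25 = -5/7 - 7/25 = -174/175 ≈ -0.99429)
A(6) - 9*l = 6² - 9*(-174/175) = 36 + 1566/175 = 7866/175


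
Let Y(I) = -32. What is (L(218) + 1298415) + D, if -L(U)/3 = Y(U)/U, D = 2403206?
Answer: 403476737/109 ≈ 3.7016e+6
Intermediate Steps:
L(U) = 96/U (L(U) = -(-96)/U = 96/U)
(L(218) + 1298415) + D = (96/218 + 1298415) + 2403206 = (96*(1/218) + 1298415) + 2403206 = (48/109 + 1298415) + 2403206 = 141527283/109 + 2403206 = 403476737/109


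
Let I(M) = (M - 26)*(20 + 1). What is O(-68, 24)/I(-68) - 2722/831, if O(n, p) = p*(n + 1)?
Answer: -672830/273399 ≈ -2.4610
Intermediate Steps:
I(M) = -546 + 21*M (I(M) = (-26 + M)*21 = -546 + 21*M)
O(n, p) = p*(1 + n)
O(-68, 24)/I(-68) - 2722/831 = (24*(1 - 68))/(-546 + 21*(-68)) - 2722/831 = (24*(-67))/(-546 - 1428) - 2722*1/831 = -1608/(-1974) - 2722/831 = -1608*(-1/1974) - 2722/831 = 268/329 - 2722/831 = -672830/273399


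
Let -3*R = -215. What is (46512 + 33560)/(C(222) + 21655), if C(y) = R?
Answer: 60054/16295 ≈ 3.6854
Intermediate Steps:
R = 215/3 (R = -⅓*(-215) = 215/3 ≈ 71.667)
C(y) = 215/3
(46512 + 33560)/(C(222) + 21655) = (46512 + 33560)/(215/3 + 21655) = 80072/(65180/3) = 80072*(3/65180) = 60054/16295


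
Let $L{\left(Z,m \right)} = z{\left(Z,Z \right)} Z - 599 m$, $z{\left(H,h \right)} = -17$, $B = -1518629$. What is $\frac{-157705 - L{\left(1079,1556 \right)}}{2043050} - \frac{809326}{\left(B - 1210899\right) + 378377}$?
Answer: $\frac{1758604280641}{2401759525275} \approx 0.73221$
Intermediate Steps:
$L{\left(Z,m \right)} = - 599 m - 17 Z$ ($L{\left(Z,m \right)} = - 17 Z - 599 m = - 599 m - 17 Z$)
$\frac{-157705 - L{\left(1079,1556 \right)}}{2043050} - \frac{809326}{\left(B - 1210899\right) + 378377} = \frac{-157705 - \left(\left(-599\right) 1556 - 18343\right)}{2043050} - \frac{809326}{\left(-1518629 - 1210899\right) + 378377} = \left(-157705 - \left(-932044 - 18343\right)\right) \frac{1}{2043050} - \frac{809326}{-2729528 + 378377} = \left(-157705 - -950387\right) \frac{1}{2043050} - \frac{809326}{-2351151} = \left(-157705 + 950387\right) \frac{1}{2043050} - - \frac{809326}{2351151} = 792682 \cdot \frac{1}{2043050} + \frac{809326}{2351151} = \frac{396341}{1021525} + \frac{809326}{2351151} = \frac{1758604280641}{2401759525275}$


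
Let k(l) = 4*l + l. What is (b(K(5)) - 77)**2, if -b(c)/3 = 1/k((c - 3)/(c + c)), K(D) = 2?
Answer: 139129/25 ≈ 5565.2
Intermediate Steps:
k(l) = 5*l
b(c) = -6*c/(5*(-3 + c)) (b(c) = -3*(c + c)/(5*(c - 3)) = -3*2*c/(5*(-3 + c)) = -6*c/(5*(-3 + c)))
(b(K(5)) - 77)**2 = (-6*2/(-15 + 5*2) - 77)**2 = (-6*2/(-15 + 10) - 77)**2 = (-6*2/(-5) - 77)**2 = (-6*2*(-1/5) - 77)**2 = (12/5 - 77)**2 = (-373/5)**2 = 139129/25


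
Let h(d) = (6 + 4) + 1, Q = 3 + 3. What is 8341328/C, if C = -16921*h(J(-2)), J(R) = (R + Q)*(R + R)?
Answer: -8341328/186131 ≈ -44.814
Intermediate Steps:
Q = 6
J(R) = 2*R*(6 + R) (J(R) = (R + 6)*(R + R) = (6 + R)*(2*R) = 2*R*(6 + R))
h(d) = 11 (h(d) = 10 + 1 = 11)
C = -186131 (C = -16921*11 = -186131)
8341328/C = 8341328/(-186131) = 8341328*(-1/186131) = -8341328/186131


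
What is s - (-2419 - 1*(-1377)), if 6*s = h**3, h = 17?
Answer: 11165/6 ≈ 1860.8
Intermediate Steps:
s = 4913/6 (s = (1/6)*17**3 = (1/6)*4913 = 4913/6 ≈ 818.83)
s - (-2419 - 1*(-1377)) = 4913/6 - (-2419 - 1*(-1377)) = 4913/6 - (-2419 + 1377) = 4913/6 - 1*(-1042) = 4913/6 + 1042 = 11165/6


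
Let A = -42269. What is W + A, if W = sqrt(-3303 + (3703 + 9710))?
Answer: -42269 + sqrt(10110) ≈ -42168.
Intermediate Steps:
W = sqrt(10110) (W = sqrt(-3303 + 13413) = sqrt(10110) ≈ 100.55)
W + A = sqrt(10110) - 42269 = -42269 + sqrt(10110)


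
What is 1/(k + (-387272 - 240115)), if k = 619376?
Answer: -1/8011 ≈ -0.00012483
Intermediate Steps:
1/(k + (-387272 - 240115)) = 1/(619376 + (-387272 - 240115)) = 1/(619376 - 627387) = 1/(-8011) = -1/8011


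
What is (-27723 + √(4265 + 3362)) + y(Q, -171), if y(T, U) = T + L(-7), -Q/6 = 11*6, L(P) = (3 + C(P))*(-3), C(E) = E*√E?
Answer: -28128 + √7627 + 21*I*√7 ≈ -28041.0 + 55.561*I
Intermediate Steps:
C(E) = E^(3/2)
L(P) = -9 - 3*P^(3/2) (L(P) = (3 + P^(3/2))*(-3) = -9 - 3*P^(3/2))
Q = -396 (Q = -66*6 = -6*66 = -396)
y(T, U) = -9 + T + 21*I*√7 (y(T, U) = T + (-9 - (-21)*I*√7) = T + (-9 + 21*I*√7) = -9 + T + 21*I*√7)
(-27723 + √(4265 + 3362)) + y(Q, -171) = (-27723 + √(4265 + 3362)) + (-9 - 396 + 21*I*√7) = (-27723 + √7627) + (-405 + 21*I*√7) = -28128 + √7627 + 21*I*√7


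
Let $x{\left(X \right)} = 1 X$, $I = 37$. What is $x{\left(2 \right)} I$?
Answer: $74$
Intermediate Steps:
$x{\left(X \right)} = X$
$x{\left(2 \right)} I = 2 \cdot 37 = 74$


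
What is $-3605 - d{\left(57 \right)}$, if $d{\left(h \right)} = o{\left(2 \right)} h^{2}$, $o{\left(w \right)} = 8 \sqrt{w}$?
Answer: $-3605 - 25992 \sqrt{2} \approx -40363.0$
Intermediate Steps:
$d{\left(h \right)} = 8 \sqrt{2} h^{2}$
$-3605 - d{\left(57 \right)} = -3605 - 8 \sqrt{2} \cdot 57^{2} = -3605 - 8 \sqrt{2} \cdot 3249 = -3605 - 25992 \sqrt{2}$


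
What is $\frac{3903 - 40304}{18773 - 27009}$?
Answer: $\frac{36401}{8236} \approx 4.4197$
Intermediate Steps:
$\frac{3903 - 40304}{18773 - 27009} = - \frac{36401}{-8236} = \left(-36401\right) \left(- \frac{1}{8236}\right) = \frac{36401}{8236}$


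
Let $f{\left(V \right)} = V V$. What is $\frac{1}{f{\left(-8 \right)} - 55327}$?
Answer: $- \frac{1}{55263} \approx -1.8095 \cdot 10^{-5}$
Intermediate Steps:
$f{\left(V \right)} = V^{2}$
$\frac{1}{f{\left(-8 \right)} - 55327} = \frac{1}{\left(-8\right)^{2} - 55327} = \frac{1}{64 - 55327} = \frac{1}{-55263} = - \frac{1}{55263}$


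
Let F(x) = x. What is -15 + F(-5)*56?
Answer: -295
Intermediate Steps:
-15 + F(-5)*56 = -15 - 5*56 = -15 - 280 = -295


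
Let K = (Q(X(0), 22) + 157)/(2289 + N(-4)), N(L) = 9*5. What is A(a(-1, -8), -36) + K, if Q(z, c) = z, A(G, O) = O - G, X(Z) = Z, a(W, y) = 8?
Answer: -102539/2334 ≈ -43.933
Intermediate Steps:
N(L) = 45
K = 157/2334 (K = (0 + 157)/(2289 + 45) = 157/2334 ≈ 0.067266)
A(a(-1, -8), -36) + K = (-36 - 1*8) + 157/2334 = (-36 - 8) + 157/2334 = -44 + 157/2334 = -102539/2334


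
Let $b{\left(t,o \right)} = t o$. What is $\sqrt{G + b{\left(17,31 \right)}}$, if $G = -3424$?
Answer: $i \sqrt{2897} \approx 53.824 i$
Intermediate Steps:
$b{\left(t,o \right)} = o t$
$\sqrt{G + b{\left(17,31 \right)}} = \sqrt{-3424 + 31 \cdot 17} = \sqrt{-3424 + 527} = \sqrt{-2897} = i \sqrt{2897}$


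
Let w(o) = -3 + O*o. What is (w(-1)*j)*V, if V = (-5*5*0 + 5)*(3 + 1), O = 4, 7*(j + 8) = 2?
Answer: 1080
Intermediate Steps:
j = -54/7 (j = -8 + (⅐)*2 = -8 + 2/7 = -54/7 ≈ -7.7143)
w(o) = -3 + 4*o
V = 20 (V = (-25*0 + 5)*4 = (0 + 5)*4 = 5*4 = 20)
(w(-1)*j)*V = ((-3 + 4*(-1))*(-54/7))*20 = ((-3 - 4)*(-54/7))*20 = -7*(-54/7)*20 = 54*20 = 1080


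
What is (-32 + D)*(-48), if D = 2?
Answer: 1440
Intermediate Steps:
(-32 + D)*(-48) = (-32 + 2)*(-48) = -30*(-48) = 1440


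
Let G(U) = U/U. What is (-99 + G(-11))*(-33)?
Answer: 3234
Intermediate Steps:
G(U) = 1
(-99 + G(-11))*(-33) = (-99 + 1)*(-33) = -98*(-33) = 3234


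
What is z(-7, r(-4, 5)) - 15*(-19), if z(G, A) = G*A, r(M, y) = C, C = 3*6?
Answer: 159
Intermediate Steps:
C = 18
r(M, y) = 18
z(G, A) = A*G
z(-7, r(-4, 5)) - 15*(-19) = 18*(-7) - 15*(-19) = -126 + 285 = 159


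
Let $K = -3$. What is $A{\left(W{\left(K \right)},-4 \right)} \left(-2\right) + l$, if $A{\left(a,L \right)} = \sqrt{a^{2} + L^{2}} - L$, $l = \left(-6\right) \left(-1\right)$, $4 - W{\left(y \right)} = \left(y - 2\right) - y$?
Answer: $-2 - 4 \sqrt{13} \approx -16.422$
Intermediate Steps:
$W{\left(y \right)} = 6$ ($W{\left(y \right)} = 4 - \left(\left(y - 2\right) - y\right) = 4 - \left(\left(-2 + y\right) - y\right) = 4 - -2 = 4 + 2 = 6$)
$l = 6$
$A{\left(a,L \right)} = \sqrt{L^{2} + a^{2}} - L$
$A{\left(W{\left(K \right)},-4 \right)} \left(-2\right) + l = \left(\sqrt{\left(-4\right)^{2} + 6^{2}} - -4\right) \left(-2\right) + 6 = \left(\sqrt{16 + 36} + 4\right) \left(-2\right) + 6 = \left(\sqrt{52} + 4\right) \left(-2\right) + 6 = \left(2 \sqrt{13} + 4\right) \left(-2\right) + 6 = \left(4 + 2 \sqrt{13}\right) \left(-2\right) + 6 = \left(-8 - 4 \sqrt{13}\right) + 6 = -2 - 4 \sqrt{13}$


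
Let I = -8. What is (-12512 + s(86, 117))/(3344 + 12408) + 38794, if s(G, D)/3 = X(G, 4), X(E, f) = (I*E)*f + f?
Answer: 152765583/3938 ≈ 38793.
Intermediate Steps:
X(E, f) = f - 8*E*f (X(E, f) = (-8*E)*f + f = -8*E*f + f = f - 8*E*f)
s(G, D) = 12 - 96*G (s(G, D) = 3*(4*(1 - 8*G)) = 3*(4 - 32*G) = 12 - 96*G)
(-12512 + s(86, 117))/(3344 + 12408) + 38794 = (-12512 + (12 - 96*86))/(3344 + 12408) + 38794 = (-12512 + (12 - 8256))/15752 + 38794 = (-12512 - 8244)*(1/15752) + 38794 = -20756*1/15752 + 38794 = -5189/3938 + 38794 = 152765583/3938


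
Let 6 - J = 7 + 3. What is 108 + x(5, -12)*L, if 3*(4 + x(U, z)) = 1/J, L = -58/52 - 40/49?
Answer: 36157/312 ≈ 115.89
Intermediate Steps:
J = -4 (J = 6 - (7 + 3) = 6 - 1*10 = 6 - 10 = -4)
L = -2461/1274 (L = -58*1/52 - 40*1/49 = -29/26 - 40/49 = -2461/1274 ≈ -1.9317)
x(U, z) = -49/12 (x(U, z) = -4 + (⅓)/(-4) = -4 + (⅓)*(-¼) = -4 - 1/12 = -49/12)
108 + x(5, -12)*L = 108 - 49/12*(-2461/1274) = 108 + 2461/312 = 36157/312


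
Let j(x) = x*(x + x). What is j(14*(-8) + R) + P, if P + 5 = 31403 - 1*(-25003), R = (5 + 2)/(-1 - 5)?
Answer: 1476259/18 ≈ 82014.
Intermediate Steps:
R = -7/6 (R = 7/(-6) = 7*(-1/6) = -7/6 ≈ -1.1667)
j(x) = 2*x**2 (j(x) = x*(2*x) = 2*x**2)
P = 56401 (P = -5 + (31403 - 1*(-25003)) = -5 + (31403 + 25003) = -5 + 56406 = 56401)
j(14*(-8) + R) + P = 2*(14*(-8) - 7/6)**2 + 56401 = 2*(-112 - 7/6)**2 + 56401 = 2*(-679/6)**2 + 56401 = 2*(461041/36) + 56401 = 461041/18 + 56401 = 1476259/18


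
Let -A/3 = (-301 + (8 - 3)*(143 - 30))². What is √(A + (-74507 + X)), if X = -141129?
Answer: 2*I*√106181 ≈ 651.71*I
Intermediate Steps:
A = -209088 (A = -3*(-301 + (8 - 3)*(143 - 30))² = -3*(-301 + 5*113)² = -3*(-301 + 565)² = -3*264² = -3*69696 = -209088)
√(A + (-74507 + X)) = √(-209088 + (-74507 - 141129)) = √(-209088 - 215636) = √(-424724) = 2*I*√106181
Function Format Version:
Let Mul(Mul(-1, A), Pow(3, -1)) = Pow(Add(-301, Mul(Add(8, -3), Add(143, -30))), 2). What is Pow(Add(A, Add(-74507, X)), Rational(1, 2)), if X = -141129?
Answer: Mul(2, I, Pow(106181, Rational(1, 2))) ≈ Mul(651.71, I)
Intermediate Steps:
A = -209088 (A = Mul(-3, Pow(Add(-301, Mul(Add(8, -3), Add(143, -30))), 2)) = Mul(-3, Pow(Add(-301, Mul(5, 113)), 2)) = Mul(-3, Pow(Add(-301, 565), 2)) = Mul(-3, Pow(264, 2)) = Mul(-3, 69696) = -209088)
Pow(Add(A, Add(-74507, X)), Rational(1, 2)) = Pow(Add(-209088, Add(-74507, -141129)), Rational(1, 2)) = Pow(Add(-209088, -215636), Rational(1, 2)) = Pow(-424724, Rational(1, 2)) = Mul(2, I, Pow(106181, Rational(1, 2)))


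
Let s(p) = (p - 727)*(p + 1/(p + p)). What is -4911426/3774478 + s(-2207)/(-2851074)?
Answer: -4713644672495469/1319456922735778 ≈ -3.5724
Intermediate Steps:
s(p) = (-727 + p)*(p + 1/(2*p))
-4911426/3774478 + s(-2207)/(-2851074) = -4911426/3774478 + (1/2 + (-2207)**2 - 727*(-2207) - 727/2/(-2207))/(-2851074) = -4911426*1/3774478 + (1/2 + 4870849 + 1604489 - 727/2*(-1/2207))*(-1/2851074) = -2455713/1887239 + (1/2 + 4870849 + 1604489 + 727/4414)*(-1/2851074) = -2455713/1887239 + (14291072433/2207)*(-1/2851074) = -2455713/1887239 - 1587896937/699146702 = -4713644672495469/1319456922735778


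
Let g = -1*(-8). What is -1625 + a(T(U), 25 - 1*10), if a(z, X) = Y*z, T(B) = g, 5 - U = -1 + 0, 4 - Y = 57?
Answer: -2049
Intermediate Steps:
Y = -53 (Y = 4 - 1*57 = 4 - 57 = -53)
U = 6 (U = 5 - (-1 + 0) = 5 - 1*(-1) = 5 + 1 = 6)
g = 8
T(B) = 8
a(z, X) = -53*z
-1625 + a(T(U), 25 - 1*10) = -1625 - 53*8 = -1625 - 424 = -2049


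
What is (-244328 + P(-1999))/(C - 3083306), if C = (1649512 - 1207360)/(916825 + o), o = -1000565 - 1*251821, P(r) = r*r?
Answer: -1258915143553/1034637686818 ≈ -1.2168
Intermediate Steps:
P(r) = r**2
o = -1252386 (o = -1000565 - 251821 = -1252386)
C = -442152/335561 (C = (1649512 - 1207360)/(916825 - 1252386) = 442152/(-335561) = 442152*(-1/335561) = -442152/335561 ≈ -1.3176)
(-244328 + P(-1999))/(C - 3083306) = (-244328 + (-1999)**2)/(-442152/335561 - 3083306) = (-244328 + 3996001)/(-1034637686818/335561) = 3751673*(-335561/1034637686818) = -1258915143553/1034637686818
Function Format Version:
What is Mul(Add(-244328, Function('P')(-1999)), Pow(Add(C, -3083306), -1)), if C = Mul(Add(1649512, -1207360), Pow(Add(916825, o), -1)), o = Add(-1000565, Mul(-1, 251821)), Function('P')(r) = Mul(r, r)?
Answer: Rational(-1258915143553, 1034637686818) ≈ -1.2168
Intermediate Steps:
Function('P')(r) = Pow(r, 2)
o = -1252386 (o = Add(-1000565, -251821) = -1252386)
C = Rational(-442152, 335561) (C = Mul(Add(1649512, -1207360), Pow(Add(916825, -1252386), -1)) = Mul(442152, Pow(-335561, -1)) = Mul(442152, Rational(-1, 335561)) = Rational(-442152, 335561) ≈ -1.3176)
Mul(Add(-244328, Function('P')(-1999)), Pow(Add(C, -3083306), -1)) = Mul(Add(-244328, Pow(-1999, 2)), Pow(Add(Rational(-442152, 335561), -3083306), -1)) = Mul(Add(-244328, 3996001), Pow(Rational(-1034637686818, 335561), -1)) = Mul(3751673, Rational(-335561, 1034637686818)) = Rational(-1258915143553, 1034637686818)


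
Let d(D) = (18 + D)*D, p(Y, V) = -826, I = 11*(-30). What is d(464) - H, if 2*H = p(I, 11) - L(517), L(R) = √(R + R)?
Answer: 224061 + √1034/2 ≈ 2.2408e+5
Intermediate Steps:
I = -330
L(R) = √2*√R (L(R) = √(2*R) = √2*√R)
d(D) = D*(18 + D)
H = -413 - √1034/2 (H = (-826 - √2*√517)/2 = (-826 - √1034)/2 = -413 - √1034/2 ≈ -429.08)
d(464) - H = 464*(18 + 464) - (-413 - √1034/2) = 464*482 + (413 + √1034/2) = 223648 + (413 + √1034/2) = 224061 + √1034/2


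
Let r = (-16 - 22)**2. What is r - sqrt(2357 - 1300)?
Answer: 1444 - sqrt(1057) ≈ 1411.5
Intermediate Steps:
r = 1444 (r = (-38)**2 = 1444)
r - sqrt(2357 - 1300) = 1444 - sqrt(2357 - 1300) = 1444 - sqrt(1057)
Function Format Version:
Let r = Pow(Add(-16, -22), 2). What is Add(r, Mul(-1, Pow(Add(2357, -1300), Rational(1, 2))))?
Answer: Add(1444, Mul(-1, Pow(1057, Rational(1, 2)))) ≈ 1411.5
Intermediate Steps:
r = 1444 (r = Pow(-38, 2) = 1444)
Add(r, Mul(-1, Pow(Add(2357, -1300), Rational(1, 2)))) = Add(1444, Mul(-1, Pow(Add(2357, -1300), Rational(1, 2)))) = Add(1444, Mul(-1, Pow(1057, Rational(1, 2))))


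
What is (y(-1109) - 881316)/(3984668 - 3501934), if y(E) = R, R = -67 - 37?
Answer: -440710/241367 ≈ -1.8259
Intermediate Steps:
R = -104
y(E) = -104
(y(-1109) - 881316)/(3984668 - 3501934) = (-104 - 881316)/(3984668 - 3501934) = -881420/482734 = -881420*1/482734 = -440710/241367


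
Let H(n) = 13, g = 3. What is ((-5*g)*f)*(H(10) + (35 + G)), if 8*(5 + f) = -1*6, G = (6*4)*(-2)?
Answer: 0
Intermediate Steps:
G = -48 (G = 24*(-2) = -48)
f = -23/4 (f = -5 + (-1*6)/8 = -5 + (⅛)*(-6) = -5 - ¾ = -23/4 ≈ -5.7500)
((-5*g)*f)*(H(10) + (35 + G)) = (-5*3*(-23/4))*(13 + (35 - 48)) = (-15*(-23/4))*(13 - 13) = (345/4)*0 = 0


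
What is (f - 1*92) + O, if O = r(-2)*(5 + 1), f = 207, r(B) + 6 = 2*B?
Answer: 55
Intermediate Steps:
r(B) = -6 + 2*B
O = -60 (O = (-6 + 2*(-2))*(5 + 1) = (-6 - 4)*6 = -10*6 = -60)
(f - 1*92) + O = (207 - 1*92) - 60 = (207 - 92) - 60 = 115 - 60 = 55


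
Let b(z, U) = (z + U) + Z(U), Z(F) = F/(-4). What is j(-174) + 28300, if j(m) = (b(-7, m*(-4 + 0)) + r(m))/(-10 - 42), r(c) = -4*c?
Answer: 1470389/52 ≈ 28277.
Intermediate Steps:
Z(F) = -F/4 (Z(F) = F*(-¼) = -F/4)
b(z, U) = z + 3*U/4 (b(z, U) = (z + U) - U/4 = (U + z) - U/4 = z + 3*U/4)
j(m) = 7/52 + 7*m/52 (j(m) = ((-7 + 3*(m*(-4 + 0))/4) - 4*m)/(-10 - 42) = ((-7 + 3*(m*(-4))/4) - 4*m)/(-52) = ((-7 + 3*(-4*m)/4) - 4*m)*(-1/52) = ((-7 - 3*m) - 4*m)*(-1/52) = (-7 - 7*m)*(-1/52) = 7/52 + 7*m/52)
j(-174) + 28300 = (7/52 + (7/52)*(-174)) + 28300 = (7/52 - 609/26) + 28300 = -1211/52 + 28300 = 1470389/52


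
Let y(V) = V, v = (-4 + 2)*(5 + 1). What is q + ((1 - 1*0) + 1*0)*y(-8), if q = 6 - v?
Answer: 10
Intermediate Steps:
v = -12 (v = -2*6 = -12)
q = 18 (q = 6 - 1*(-12) = 6 + 12 = 18)
q + ((1 - 1*0) + 1*0)*y(-8) = 18 + ((1 - 1*0) + 1*0)*(-8) = 18 + ((1 + 0) + 0)*(-8) = 18 + (1 + 0)*(-8) = 18 + 1*(-8) = 18 - 8 = 10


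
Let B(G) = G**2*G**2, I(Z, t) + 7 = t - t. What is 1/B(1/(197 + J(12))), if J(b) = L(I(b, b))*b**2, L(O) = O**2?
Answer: 2767392182908081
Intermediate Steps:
I(Z, t) = -7 (I(Z, t) = -7 + (t - t) = -7 + 0 = -7)
J(b) = 49*b**2 (J(b) = (-7)**2*b**2 = 49*b**2)
B(G) = G**4
1/B(1/(197 + J(12))) = 1/((1/(197 + 49*12**2))**4) = 1/((1/(197 + 49*144))**4) = 1/((1/(197 + 7056))**4) = 1/((1/7253)**4) = 1/(1/2767392182908081) = 2767392182908081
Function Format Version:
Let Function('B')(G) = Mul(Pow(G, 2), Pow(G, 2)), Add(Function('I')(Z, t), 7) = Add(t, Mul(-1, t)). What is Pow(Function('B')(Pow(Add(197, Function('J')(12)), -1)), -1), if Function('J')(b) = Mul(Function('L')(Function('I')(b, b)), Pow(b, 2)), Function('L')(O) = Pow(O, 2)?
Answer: 2767392182908081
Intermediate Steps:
Function('I')(Z, t) = -7 (Function('I')(Z, t) = Add(-7, Add(t, Mul(-1, t))) = Add(-7, 0) = -7)
Function('J')(b) = Mul(49, Pow(b, 2)) (Function('J')(b) = Mul(Pow(-7, 2), Pow(b, 2)) = Mul(49, Pow(b, 2)))
Function('B')(G) = Pow(G, 4)
Pow(Function('B')(Pow(Add(197, Function('J')(12)), -1)), -1) = Pow(Pow(Pow(Add(197, Mul(49, Pow(12, 2))), -1), 4), -1) = Pow(Pow(Pow(Add(197, Mul(49, 144)), -1), 4), -1) = Pow(Pow(Pow(Add(197, 7056), -1), 4), -1) = Pow(Pow(Pow(7253, -1), 4), -1) = Pow(Pow(Rational(1, 7253), 4), -1) = Pow(Rational(1, 2767392182908081), -1) = 2767392182908081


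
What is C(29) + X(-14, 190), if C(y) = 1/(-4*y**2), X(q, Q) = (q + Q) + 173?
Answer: 1174035/3364 ≈ 349.00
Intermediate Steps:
X(q, Q) = 173 + Q + q (X(q, Q) = (Q + q) + 173 = 173 + Q + q)
C(y) = -1/(4*y**2)
C(29) + X(-14, 190) = -1/4/29**2 + (173 + 190 - 14) = -1/4*1/841 + 349 = -1/3364 + 349 = 1174035/3364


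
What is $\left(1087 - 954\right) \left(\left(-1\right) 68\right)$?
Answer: $-9044$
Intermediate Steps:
$\left(1087 - 954\right) \left(\left(-1\right) 68\right) = 133 \left(-68\right) = -9044$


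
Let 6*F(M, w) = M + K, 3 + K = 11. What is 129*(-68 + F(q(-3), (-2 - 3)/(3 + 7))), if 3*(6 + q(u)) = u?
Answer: -17501/2 ≈ -8750.5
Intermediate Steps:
q(u) = -6 + u/3
K = 8 (K = -3 + 11 = 8)
F(M, w) = 4/3 + M/6 (F(M, w) = (M + 8)/6 = (8 + M)/6 = 4/3 + M/6)
129*(-68 + F(q(-3), (-2 - 3)/(3 + 7))) = 129*(-68 + (4/3 + (-6 + (1/3)*(-3))/6)) = 129*(-68 + (4/3 + (-6 - 1)/6)) = 129*(-68 + (4/3 + (1/6)*(-7))) = 129*(-68 + (4/3 - 7/6)) = 129*(-68 + 1/6) = 129*(-407/6) = -17501/2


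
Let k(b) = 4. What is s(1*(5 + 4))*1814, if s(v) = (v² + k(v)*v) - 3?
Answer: 206796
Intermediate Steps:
s(v) = -3 + v² + 4*v (s(v) = (v² + 4*v) - 3 = -3 + v² + 4*v)
s(1*(5 + 4))*1814 = (-3 + (1*(5 + 4))² + 4*(1*(5 + 4)))*1814 = (-3 + (1*9)² + 4*(1*9))*1814 = (-3 + 9² + 4*9)*1814 = (-3 + 81 + 36)*1814 = 114*1814 = 206796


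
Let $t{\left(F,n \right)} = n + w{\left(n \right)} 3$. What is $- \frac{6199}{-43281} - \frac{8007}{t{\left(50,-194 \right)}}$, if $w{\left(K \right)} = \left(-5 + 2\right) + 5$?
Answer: $\frac{347716379}{8136828} \approx 42.734$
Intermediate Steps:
$w{\left(K \right)} = 2$ ($w{\left(K \right)} = -3 + 5 = 2$)
$t{\left(F,n \right)} = 6 + n$ ($t{\left(F,n \right)} = n + 2 \cdot 3 = n + 6 = 6 + n$)
$- \frac{6199}{-43281} - \frac{8007}{t{\left(50,-194 \right)}} = - \frac{6199}{-43281} - \frac{8007}{6 - 194} = \left(-6199\right) \left(- \frac{1}{43281}\right) - \frac{8007}{-188} = \frac{6199}{43281} - - \frac{8007}{188} = \frac{6199}{43281} + \frac{8007}{188} = \frac{347716379}{8136828}$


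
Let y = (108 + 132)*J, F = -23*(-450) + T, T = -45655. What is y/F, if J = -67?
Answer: 3216/7061 ≈ 0.45546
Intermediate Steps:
F = -35305 (F = -23*(-450) - 45655 = 10350 - 45655 = -35305)
y = -16080 (y = (108 + 132)*(-67) = 240*(-67) = -16080)
y/F = -16080/(-35305) = -16080*(-1/35305) = 3216/7061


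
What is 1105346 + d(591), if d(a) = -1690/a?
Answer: 653257796/591 ≈ 1.1053e+6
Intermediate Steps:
1105346 + d(591) = 1105346 - 1690/591 = 653257796/591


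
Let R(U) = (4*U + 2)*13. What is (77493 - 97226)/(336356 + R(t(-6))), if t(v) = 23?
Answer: -19733/337578 ≈ -0.058455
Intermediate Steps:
R(U) = 26 + 52*U (R(U) = (2 + 4*U)*13 = 26 + 52*U)
(77493 - 97226)/(336356 + R(t(-6))) = (77493 - 97226)/(336356 + (26 + 52*23)) = -19733/(336356 + (26 + 1196)) = -19733/(336356 + 1222) = -19733/337578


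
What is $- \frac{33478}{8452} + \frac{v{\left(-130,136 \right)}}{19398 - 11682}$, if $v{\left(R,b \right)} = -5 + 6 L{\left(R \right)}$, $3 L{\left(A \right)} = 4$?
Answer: $- \frac{21524241}{5434636} \approx -3.9606$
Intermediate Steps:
$L{\left(A \right)} = \frac{4}{3}$ ($L{\left(A \right)} = \frac{1}{3} \cdot 4 = \frac{4}{3}$)
$v{\left(R,b \right)} = 3$ ($v{\left(R,b \right)} = -5 + 6 \cdot \frac{4}{3} = -5 + 8 = 3$)
$- \frac{33478}{8452} + \frac{v{\left(-130,136 \right)}}{19398 - 11682} = - \frac{33478}{8452} + \frac{3}{19398 - 11682} = \left(-33478\right) \frac{1}{8452} + \frac{3}{19398 - 11682} = - \frac{16739}{4226} + \frac{3}{7716} = - \frac{16739}{4226} + 3 \cdot \frac{1}{7716} = - \frac{16739}{4226} + \frac{1}{2572} = - \frac{21524241}{5434636}$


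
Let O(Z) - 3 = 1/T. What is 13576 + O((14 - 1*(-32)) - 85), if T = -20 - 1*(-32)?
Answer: 162949/12 ≈ 13579.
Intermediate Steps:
T = 12 (T = -20 + 32 = 12)
O(Z) = 37/12 (O(Z) = 3 + 1/12 = 37/12)
13576 + O((14 - 1*(-32)) - 85) = 13576 + 37/12 = 162949/12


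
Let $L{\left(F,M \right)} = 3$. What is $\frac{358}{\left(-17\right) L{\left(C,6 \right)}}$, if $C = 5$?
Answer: $- \frac{358}{51} \approx -7.0196$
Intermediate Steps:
$\frac{358}{\left(-17\right) L{\left(C,6 \right)}} = \frac{358}{\left(-17\right) 3} = \frac{358}{-51} = 358 \left(- \frac{1}{51}\right) = - \frac{358}{51}$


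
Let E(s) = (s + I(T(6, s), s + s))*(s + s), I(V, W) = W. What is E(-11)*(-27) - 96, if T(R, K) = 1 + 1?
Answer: -19698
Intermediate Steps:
T(R, K) = 2
E(s) = 6*s² (E(s) = (s + (s + s))*(s + s) = (s + 2*s)*(2*s) = (3*s)*(2*s) = 6*s²)
E(-11)*(-27) - 96 = (6*(-11)²)*(-27) - 96 = (6*121)*(-27) - 96 = 726*(-27) - 96 = -19602 - 96 = -19698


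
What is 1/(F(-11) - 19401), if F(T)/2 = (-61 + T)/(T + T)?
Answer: -11/213339 ≈ -5.1561e-5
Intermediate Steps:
F(T) = (-61 + T)/T (F(T) = 2*((-61 + T)/(T + T)) = 2*((-61 + T)/((2*T))) = 2*((-61 + T)*(1/(2*T))) = 2*((-61 + T)/(2*T)) = (-61 + T)/T)
1/(F(-11) - 19401) = 1/((-61 - 11)/(-11) - 19401) = 1/(-1/11*(-72) - 19401) = 1/(72/11 - 19401) = 1/(-213339/11) = -11/213339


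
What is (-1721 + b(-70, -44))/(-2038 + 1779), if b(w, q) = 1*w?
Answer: 1791/259 ≈ 6.9151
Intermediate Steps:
b(w, q) = w
(-1721 + b(-70, -44))/(-2038 + 1779) = (-1721 - 70)/(-2038 + 1779) = -1791/(-259) = -1791*(-1/259) = 1791/259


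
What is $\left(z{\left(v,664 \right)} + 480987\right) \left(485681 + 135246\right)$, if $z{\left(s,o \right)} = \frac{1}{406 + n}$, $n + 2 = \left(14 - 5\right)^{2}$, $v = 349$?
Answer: $\frac{144849040871192}{485} \approx 2.9866 \cdot 10^{11}$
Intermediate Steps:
$n = 79$ ($n = -2 + \left(14 - 5\right)^{2} = -2 + 9^{2} = -2 + 81 = 79$)
$z{\left(s,o \right)} = \frac{1}{485}$ ($z{\left(s,o \right)} = \frac{1}{406 + 79} = \frac{1}{485}$)
$\left(z{\left(v,664 \right)} + 480987\right) \left(485681 + 135246\right) = \left(\frac{1}{485} + 480987\right) \left(485681 + 135246\right) = \frac{233278696}{485} \cdot 620927 = \frac{144849040871192}{485}$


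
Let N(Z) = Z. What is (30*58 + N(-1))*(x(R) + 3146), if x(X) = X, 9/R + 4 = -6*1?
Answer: 54693289/10 ≈ 5.4693e+6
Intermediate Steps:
R = -9/10 (R = 9/(-4 - 6*1) = 9/(-4 - 6) = 9/(-10) = 9*(-⅒) = -9/10 ≈ -0.90000)
(30*58 + N(-1))*(x(R) + 3146) = (30*58 - 1)*(-9/10 + 3146) = (1740 - 1)*(31451/10) = 1739*(31451/10) = 54693289/10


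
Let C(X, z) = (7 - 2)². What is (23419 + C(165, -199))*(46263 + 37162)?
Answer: 1955815700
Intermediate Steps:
C(X, z) = 25 (C(X, z) = 5² = 25)
(23419 + C(165, -199))*(46263 + 37162) = (23419 + 25)*(46263 + 37162) = 23444*83425 = 1955815700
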